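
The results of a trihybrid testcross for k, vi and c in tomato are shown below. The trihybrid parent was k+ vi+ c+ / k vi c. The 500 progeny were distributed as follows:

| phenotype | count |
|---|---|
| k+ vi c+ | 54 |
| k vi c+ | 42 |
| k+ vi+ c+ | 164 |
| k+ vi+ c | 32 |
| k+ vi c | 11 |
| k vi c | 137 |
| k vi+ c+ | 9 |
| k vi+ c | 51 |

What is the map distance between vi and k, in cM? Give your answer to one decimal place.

The two rarest classes, k vi+ c+ and k+ vi c, are the double crossovers. Comparing them with the parentals, only the k allele has switched, so k is the middle locus and the order is vi – k – c.
Crossovers in the vi–k interval produce the single-crossover classes k+ vi c+ and k vi+ c (54 + 51 = 105) plus the double crossovers (20).
RF(vi–k) = (105 + 20) / 500 = 125/500 = 0.2500 → 25.0 cM.

25.0 cM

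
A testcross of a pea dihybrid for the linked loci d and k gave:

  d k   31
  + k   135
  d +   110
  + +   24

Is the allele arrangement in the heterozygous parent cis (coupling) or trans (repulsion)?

The two most frequent classes are + k (135) and d + (110); these are the parental (non-recombinant) types.
So the F1 carried + k on one chromosome and d + on the other — the recessive alleles are on opposite chromosomes (trans / repulsion).

trans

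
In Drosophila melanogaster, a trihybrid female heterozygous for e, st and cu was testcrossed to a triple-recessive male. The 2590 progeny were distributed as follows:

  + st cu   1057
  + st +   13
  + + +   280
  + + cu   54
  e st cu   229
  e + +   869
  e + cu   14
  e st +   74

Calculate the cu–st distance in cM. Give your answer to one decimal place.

The two most frequent reciprocal classes, + st cu and e + +, are the parental types, so the F1 was + st cu / e + +.
The two rarest classes, + st + and e + cu, are the double crossovers. Comparing them with the parentals, only the cu allele has switched, so cu is the middle locus and the order is st – cu – e.
Crossovers in the st–cu interval produce the single-crossover classes + + cu and e st + (54 + 74 = 128) plus the double crossovers (27).
RF(st–cu) = (128 + 27) / 2590 = 155/2590 = 0.0598 → 6.0 cM.

6.0 cM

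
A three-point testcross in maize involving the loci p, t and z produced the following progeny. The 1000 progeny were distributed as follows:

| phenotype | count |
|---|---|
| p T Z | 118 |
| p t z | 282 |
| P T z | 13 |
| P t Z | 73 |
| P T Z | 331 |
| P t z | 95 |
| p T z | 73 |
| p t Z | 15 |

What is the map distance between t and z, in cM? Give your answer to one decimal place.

17.4 cM

The two most frequent reciprocal classes, P T Z and p t z, are the parental types, so the F1 was P T Z / p t z.
The two rarest classes, P T z and p t Z, are the double crossovers. Comparing them with the parentals, only the z allele has switched, so z is the middle locus and the order is p – z – t.
Crossovers in the z–t interval produce the single-crossover classes P t Z and p T z (73 + 73 = 146) plus the double crossovers (28).
RF(z–t) = (146 + 28) / 1000 = 174/1000 = 0.1740 → 17.4 cM.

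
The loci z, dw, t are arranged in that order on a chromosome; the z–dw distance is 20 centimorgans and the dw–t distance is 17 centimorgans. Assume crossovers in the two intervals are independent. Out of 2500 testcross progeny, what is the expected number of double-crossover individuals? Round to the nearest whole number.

85

Map distances give recombination frequencies of 0.200 and 0.170 for the two intervals.
With no interference, expected double-crossover frequency = 0.200 × 0.170 = 0.03400.
Expected number = 0.03400 × 2500 = 85.00 ≈ 85.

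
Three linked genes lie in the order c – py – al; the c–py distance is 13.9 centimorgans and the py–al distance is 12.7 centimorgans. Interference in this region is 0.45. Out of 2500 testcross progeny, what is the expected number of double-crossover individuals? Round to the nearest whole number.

24

Map distances give recombination frequencies of 0.139 and 0.127 for the two intervals.
With interference 0.45 (so coincidence = 0.55), expected double-crossover frequency = 0.139 × 0.127 × 0.55 = 0.00971.
Expected number = 0.00971 × 2500 = 24.27 ≈ 24.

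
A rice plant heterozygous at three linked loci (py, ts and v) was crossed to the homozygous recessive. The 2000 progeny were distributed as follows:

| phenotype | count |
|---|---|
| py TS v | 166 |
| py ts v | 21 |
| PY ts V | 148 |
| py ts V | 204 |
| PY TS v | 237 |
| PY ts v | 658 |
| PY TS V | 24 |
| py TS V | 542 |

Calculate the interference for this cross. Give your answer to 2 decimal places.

0.48

The two most frequent reciprocal classes, py TS V and PY ts v, are the parental types, so the F1 was py TS V / PY ts v.
The two rarest classes, PY TS V and py ts v, are the double crossovers. Comparing them with the parentals, only the py allele has switched, so py is the middle locus and the order is v – py – ts.
v–py: (314 + 45)/2000 = 0.1795; py–ts: (441 + 45)/2000 = 0.2430.
Expected DCO frequency = 0.1795 × 0.2430 ≈ 0.04362; observed = 45/2000 ≈ 0.02250.
Coefficient of coincidence = 0.02250/0.04362 ≈ 0.52; interference = 1 − 0.52 = 0.48.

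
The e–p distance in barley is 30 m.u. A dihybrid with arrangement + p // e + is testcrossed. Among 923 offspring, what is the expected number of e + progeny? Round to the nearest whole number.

A map distance of 30 m.u. corresponds to a recombination frequency of 0.300.
The F1 is + p / e +, so e + is a parental gamete class with expected frequency (1 − r)/2 = 0.700/2 = 0.3500.
Expected number = 0.3500 × 923 = 323.05 ≈ 323.

323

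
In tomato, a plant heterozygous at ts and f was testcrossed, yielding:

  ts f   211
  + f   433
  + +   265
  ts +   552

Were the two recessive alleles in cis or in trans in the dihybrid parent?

The two most frequent classes are + f (433) and ts + (552); these are the parental (non-recombinant) types.
So the F1 carried + f on one chromosome and ts + on the other — the recessive alleles are on opposite chromosomes (trans / repulsion).

trans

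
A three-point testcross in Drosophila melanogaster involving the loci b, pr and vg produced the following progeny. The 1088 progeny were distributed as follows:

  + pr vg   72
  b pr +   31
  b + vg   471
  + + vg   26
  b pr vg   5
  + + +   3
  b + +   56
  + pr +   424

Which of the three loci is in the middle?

The two most frequent reciprocal classes, + pr + and b + vg, are the parental types, so the F1 was + pr + / b + vg.
The two rarest classes, + + + and b pr vg, are the double crossovers. Comparing them with the parentals, only the pr allele has switched, so pr is the middle locus and the order is vg – pr – b.

pr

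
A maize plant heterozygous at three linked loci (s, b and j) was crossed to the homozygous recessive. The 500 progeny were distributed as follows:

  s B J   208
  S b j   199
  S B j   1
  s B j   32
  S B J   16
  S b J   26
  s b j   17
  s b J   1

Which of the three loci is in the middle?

The two most frequent reciprocal classes, S b j and s B J, are the parental types, so the F1 was S b j / s B J.
The two rarest classes, S B j and s b J, are the double crossovers. Comparing them with the parentals, only the b allele has switched, so b is the middle locus and the order is j – b – s.

b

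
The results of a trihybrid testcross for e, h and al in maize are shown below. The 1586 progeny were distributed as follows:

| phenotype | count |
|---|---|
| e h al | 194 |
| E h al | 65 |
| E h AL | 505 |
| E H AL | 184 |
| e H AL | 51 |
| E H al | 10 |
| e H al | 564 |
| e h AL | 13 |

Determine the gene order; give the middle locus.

The two most frequent reciprocal classes, E h AL and e H al, are the parental types, so the F1 was E h AL / e H al.
The two rarest classes, e h AL and E H al, are the double crossovers. Comparing them with the parentals, only the e allele has switched, so e is the middle locus and the order is al – e – h.

e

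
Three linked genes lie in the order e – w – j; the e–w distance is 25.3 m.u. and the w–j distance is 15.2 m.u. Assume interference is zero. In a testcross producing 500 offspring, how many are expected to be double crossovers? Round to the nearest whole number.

19

Map distances give recombination frequencies of 0.253 and 0.152 for the two intervals.
With no interference, expected double-crossover frequency = 0.253 × 0.152 = 0.03846.
Expected number = 0.03846 × 500 = 19.23 ≈ 19.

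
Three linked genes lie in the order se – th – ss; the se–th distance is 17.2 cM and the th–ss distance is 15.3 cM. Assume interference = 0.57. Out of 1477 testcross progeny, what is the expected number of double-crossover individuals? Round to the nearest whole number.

Map distances give recombination frequencies of 0.172 and 0.153 for the two intervals.
With interference 0.57 (so coincidence = 0.43), expected double-crossover frequency = 0.172 × 0.153 × 0.43 = 0.01132.
Expected number = 0.01132 × 1477 = 16.71 ≈ 17.

17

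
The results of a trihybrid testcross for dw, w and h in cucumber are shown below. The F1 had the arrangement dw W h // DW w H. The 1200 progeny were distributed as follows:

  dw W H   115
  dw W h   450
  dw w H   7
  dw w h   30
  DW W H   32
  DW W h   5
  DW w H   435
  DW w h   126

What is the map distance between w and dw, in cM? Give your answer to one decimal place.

The two rarest classes, DW W h and dw w H, are the double crossovers. Comparing them with the parentals, only the dw allele has switched, so dw is the middle locus and the order is w – dw – h.
Crossovers in the w–dw interval produce the single-crossover classes dw w h and DW W H (30 + 32 = 62) plus the double crossovers (12).
RF(w–dw) = (62 + 12) / 1200 = 74/1200 = 0.0617 → 6.2 cM.

6.2 cM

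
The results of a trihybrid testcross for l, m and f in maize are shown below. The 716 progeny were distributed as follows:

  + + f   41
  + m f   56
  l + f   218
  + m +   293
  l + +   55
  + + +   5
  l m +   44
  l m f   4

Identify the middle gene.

m

The two most frequent reciprocal classes, + m + and l + f, are the parental types, so the F1 was + m + / l + f.
The two rarest classes, + + + and l m f, are the double crossovers. Comparing them with the parentals, only the m allele has switched, so m is the middle locus and the order is l – m – f.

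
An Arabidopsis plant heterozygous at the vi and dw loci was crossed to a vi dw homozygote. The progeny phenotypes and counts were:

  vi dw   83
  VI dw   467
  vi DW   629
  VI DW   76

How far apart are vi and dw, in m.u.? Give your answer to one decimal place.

12.7 m.u.

The two most frequent classes, VI dw (467) and vi DW (629), are the parental types, so the F1 was VI dw / vi DW.
The recombinant classes are VI DW and vi dw: 76 + 83 = 159.
Recombination frequency = 159/1255 = 0.1267 ≈ 12.7%, i.e. 12.7 m.u.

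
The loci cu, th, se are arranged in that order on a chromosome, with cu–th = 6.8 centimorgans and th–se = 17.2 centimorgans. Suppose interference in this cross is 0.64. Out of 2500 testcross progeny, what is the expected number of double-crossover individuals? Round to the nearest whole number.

11

Map distances give recombination frequencies of 0.068 and 0.172 for the two intervals.
With interference 0.64 (so coincidence = 0.36), expected double-crossover frequency = 0.068 × 0.172 × 0.36 = 0.00421.
Expected number = 0.00421 × 2500 = 10.53 ≈ 11.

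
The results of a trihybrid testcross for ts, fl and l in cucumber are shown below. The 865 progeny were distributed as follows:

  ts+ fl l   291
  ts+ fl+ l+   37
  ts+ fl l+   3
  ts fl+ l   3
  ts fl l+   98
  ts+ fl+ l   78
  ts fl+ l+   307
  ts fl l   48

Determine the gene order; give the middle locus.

The two most frequent reciprocal classes, ts fl+ l+ and ts+ fl l, are the parental types, so the F1 was ts fl+ l+ / ts+ fl l.
The two rarest classes, ts fl+ l and ts+ fl l+, are the double crossovers. Comparing them with the parentals, only the l allele has switched, so l is the middle locus and the order is ts – l – fl.

l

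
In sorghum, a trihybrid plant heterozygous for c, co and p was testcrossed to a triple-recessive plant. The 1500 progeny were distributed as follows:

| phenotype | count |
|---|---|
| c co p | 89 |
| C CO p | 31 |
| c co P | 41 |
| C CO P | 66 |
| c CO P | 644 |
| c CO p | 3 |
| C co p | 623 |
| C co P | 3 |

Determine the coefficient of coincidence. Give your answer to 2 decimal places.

0.72

The two most frequent reciprocal classes, C co p and c CO P, are the parental types, so the F1 was C co p / c CO P.
The two rarest classes, C co P and c CO p, are the double crossovers. Comparing them with the parentals, only the p allele has switched, so p is the middle locus and the order is c – p – co.
c–p: (155 + 6)/1500 = 0.1073; p–co: (72 + 6)/1500 = 0.0520.
Expected DCO frequency = 0.1073 × 0.0520 ≈ 0.00558; observed = 6/1500 ≈ 0.00400.
Coefficient of coincidence = 0.00400/0.00558 ≈ 0.72.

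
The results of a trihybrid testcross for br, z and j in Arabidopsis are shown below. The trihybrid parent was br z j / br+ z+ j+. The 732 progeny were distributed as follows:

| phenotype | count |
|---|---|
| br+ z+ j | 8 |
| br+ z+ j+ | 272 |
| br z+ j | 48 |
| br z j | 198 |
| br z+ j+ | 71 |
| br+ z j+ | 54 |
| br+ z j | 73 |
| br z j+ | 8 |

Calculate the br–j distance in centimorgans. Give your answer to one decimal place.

The two rarest classes, br z j+ and br+ z+ j, are the double crossovers. Comparing them with the parentals, only the j allele has switched, so j is the middle locus and the order is z – j – br.
Crossovers in the j–br interval produce the single-crossover classes br+ z j and br z+ j+ (73 + 71 = 144) plus the double crossovers (16).
RF(j–br) = (144 + 16) / 732 = 160/732 = 0.2186 → 21.9 centimorgans.

21.9 centimorgans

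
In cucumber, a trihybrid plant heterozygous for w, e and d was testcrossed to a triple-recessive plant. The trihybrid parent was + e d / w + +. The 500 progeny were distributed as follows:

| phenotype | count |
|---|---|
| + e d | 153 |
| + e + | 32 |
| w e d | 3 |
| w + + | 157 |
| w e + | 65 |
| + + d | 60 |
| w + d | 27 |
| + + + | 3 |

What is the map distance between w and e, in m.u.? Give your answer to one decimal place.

The two rarest classes, w e d and + + +, are the double crossovers. Comparing them with the parentals, only the w allele has switched, so w is the middle locus and the order is d – w – e.
Crossovers in the w–e interval produce the single-crossover classes + + d and w e + (60 + 65 = 125) plus the double crossovers (6).
RF(w–e) = (125 + 6) / 500 = 131/500 = 0.2620 → 26.2 m.u.

26.2 m.u.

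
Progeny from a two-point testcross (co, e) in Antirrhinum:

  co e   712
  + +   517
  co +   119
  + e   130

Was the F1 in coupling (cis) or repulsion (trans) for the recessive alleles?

cis

The two most frequent classes are + + (517) and co e (712); these are the parental (non-recombinant) types.
So the F1 carried + + on one chromosome and co e on the other — the recessive alleles are on the same chromosome (cis / coupling).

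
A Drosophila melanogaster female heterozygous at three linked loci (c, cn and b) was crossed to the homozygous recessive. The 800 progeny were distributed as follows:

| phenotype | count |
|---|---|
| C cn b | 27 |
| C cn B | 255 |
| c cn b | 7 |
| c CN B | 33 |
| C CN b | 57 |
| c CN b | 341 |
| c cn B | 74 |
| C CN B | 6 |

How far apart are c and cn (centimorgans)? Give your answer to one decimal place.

The two most frequent reciprocal classes, C cn B and c CN b, are the parental types, so the F1 was C cn B / c CN b.
The two rarest classes, C CN B and c cn b, are the double crossovers. Comparing them with the parentals, only the cn allele has switched, so cn is the middle locus and the order is c – cn – b.
Crossovers in the c–cn interval produce the single-crossover classes c cn B and C CN b (74 + 57 = 131) plus the double crossovers (13).
RF(c–cn) = (131 + 13) / 800 = 144/800 = 0.1800 → 18.0 centimorgans.

18.0 centimorgans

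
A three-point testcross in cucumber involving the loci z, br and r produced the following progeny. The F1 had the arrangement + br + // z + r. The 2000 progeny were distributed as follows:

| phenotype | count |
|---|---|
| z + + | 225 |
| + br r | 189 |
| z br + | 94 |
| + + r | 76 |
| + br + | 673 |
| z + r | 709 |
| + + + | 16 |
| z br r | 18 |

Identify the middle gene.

The two rarest classes, + + + and z br r, are the double crossovers. Comparing them with the parentals, only the br allele has switched, so br is the middle locus and the order is r – br – z.

br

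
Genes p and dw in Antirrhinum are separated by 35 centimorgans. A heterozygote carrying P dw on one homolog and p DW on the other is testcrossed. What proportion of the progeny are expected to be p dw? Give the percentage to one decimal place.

A map distance of 35 centimorgans corresponds to a recombination frequency of 0.350.
The F1 is P dw / p DW, so p dw is a recombinant gamete class with expected frequency r/2 = 0.350/2 = 0.1750.
That is 0.1750 = 17.5% of the progeny.

17.5%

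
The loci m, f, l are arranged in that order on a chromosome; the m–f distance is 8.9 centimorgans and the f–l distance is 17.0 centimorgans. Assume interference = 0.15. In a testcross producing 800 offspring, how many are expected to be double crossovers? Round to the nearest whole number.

Map distances give recombination frequencies of 0.089 and 0.170 for the two intervals.
With interference 0.15 (so coincidence = 0.85), expected double-crossover frequency = 0.089 × 0.170 × 0.85 = 0.01286.
Expected number = 0.01286 × 800 = 10.29 ≈ 10.

10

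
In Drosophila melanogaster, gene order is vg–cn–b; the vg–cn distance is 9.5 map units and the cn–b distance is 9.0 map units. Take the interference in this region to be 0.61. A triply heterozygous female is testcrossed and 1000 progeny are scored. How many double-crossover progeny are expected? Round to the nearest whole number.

Map distances give recombination frequencies of 0.095 and 0.090 for the two intervals.
With interference 0.61 (so coincidence = 0.39), expected double-crossover frequency = 0.095 × 0.090 × 0.39 = 0.00333.
Expected number = 0.00333 × 1000 = 3.33 ≈ 3.

3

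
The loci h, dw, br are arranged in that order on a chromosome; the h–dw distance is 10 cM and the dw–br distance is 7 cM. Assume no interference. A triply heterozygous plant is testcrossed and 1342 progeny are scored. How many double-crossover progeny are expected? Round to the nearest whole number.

9

Map distances give recombination frequencies of 0.100 and 0.070 for the two intervals.
With no interference, expected double-crossover frequency = 0.100 × 0.070 = 0.00700.
Expected number = 0.00700 × 1342 = 9.39 ≈ 9.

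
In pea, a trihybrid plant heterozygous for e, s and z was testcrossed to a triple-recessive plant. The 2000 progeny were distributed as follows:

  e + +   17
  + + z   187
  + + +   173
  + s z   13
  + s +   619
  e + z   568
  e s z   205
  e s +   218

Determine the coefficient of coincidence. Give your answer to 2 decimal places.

The two most frequent reciprocal classes, e + z and + s +, are the parental types, so the F1 was e + z / + s +.
The two rarest classes, e + + and + s z, are the double crossovers. Comparing them with the parentals, only the z allele has switched, so z is the middle locus and the order is e – z – s.
e–z: (405 + 30)/2000 = 0.2175; z–s: (378 + 30)/2000 = 0.2040.
Expected DCO frequency = 0.2175 × 0.2040 ≈ 0.04437; observed = 30/2000 ≈ 0.01500.
Coefficient of coincidence = 0.01500/0.04437 ≈ 0.34.

0.34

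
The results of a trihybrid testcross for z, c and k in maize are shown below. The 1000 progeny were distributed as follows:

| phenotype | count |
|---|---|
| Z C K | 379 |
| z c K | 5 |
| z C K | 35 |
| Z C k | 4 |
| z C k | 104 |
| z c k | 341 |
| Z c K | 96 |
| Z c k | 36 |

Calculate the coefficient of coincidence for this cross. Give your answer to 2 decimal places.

0.54

The two most frequent reciprocal classes, Z C K and z c k, are the parental types, so the F1 was Z C K / z c k.
The two rarest classes, Z C k and z c K, are the double crossovers. Comparing them with the parentals, only the k allele has switched, so k is the middle locus and the order is c – k – z.
c–k: (200 + 9)/1000 = 0.2090; k–z: (71 + 9)/1000 = 0.0800.
Expected DCO frequency = 0.2090 × 0.0800 ≈ 0.01672; observed = 9/1000 ≈ 0.00900.
Coefficient of coincidence = 0.00900/0.01672 ≈ 0.54.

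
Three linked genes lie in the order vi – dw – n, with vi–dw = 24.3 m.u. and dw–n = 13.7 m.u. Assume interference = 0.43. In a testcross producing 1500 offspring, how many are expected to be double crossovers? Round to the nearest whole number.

28

Map distances give recombination frequencies of 0.243 and 0.137 for the two intervals.
With interference 0.43 (so coincidence = 0.57), expected double-crossover frequency = 0.243 × 0.137 × 0.57 = 0.01898.
Expected number = 0.01898 × 1500 = 28.46 ≈ 28.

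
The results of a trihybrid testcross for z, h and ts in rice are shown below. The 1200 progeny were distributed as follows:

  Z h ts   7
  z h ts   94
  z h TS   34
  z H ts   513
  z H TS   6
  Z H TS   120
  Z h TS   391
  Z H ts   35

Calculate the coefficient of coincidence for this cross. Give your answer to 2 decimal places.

The two most frequent reciprocal classes, Z h TS and z H ts, are the parental types, so the F1 was Z h TS / z H ts.
The two rarest classes, Z h ts and z H TS, are the double crossovers. Comparing them with the parentals, only the ts allele has switched, so ts is the middle locus and the order is z – ts – h.
z–ts: (69 + 13)/1200 = 0.0683; ts–h: (214 + 13)/1200 = 0.1892.
Expected DCO frequency = 0.0683 × 0.1892 ≈ 0.01292; observed = 13/1200 ≈ 0.01083.
Coefficient of coincidence = 0.01083/0.01292 ≈ 0.84.

0.84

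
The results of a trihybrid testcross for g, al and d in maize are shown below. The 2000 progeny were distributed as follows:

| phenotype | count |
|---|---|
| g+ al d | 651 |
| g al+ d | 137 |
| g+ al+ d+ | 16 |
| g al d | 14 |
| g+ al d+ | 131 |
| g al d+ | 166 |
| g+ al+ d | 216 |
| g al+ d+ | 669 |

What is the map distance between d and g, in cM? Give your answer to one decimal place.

14.9 cM

The two most frequent reciprocal classes, g al+ d+ and g+ al d, are the parental types, so the F1 was g al+ d+ / g+ al d.
The two rarest classes, g+ al+ d+ and g al d, are the double crossovers. Comparing them with the parentals, only the g allele has switched, so g is the middle locus and the order is al – g – d.
Crossovers in the g–d interval produce the single-crossover classes g al+ d and g+ al d+ (137 + 131 = 268) plus the double crossovers (30).
RF(g–d) = (268 + 30) / 2000 = 298/2000 = 0.1490 → 14.9 cM.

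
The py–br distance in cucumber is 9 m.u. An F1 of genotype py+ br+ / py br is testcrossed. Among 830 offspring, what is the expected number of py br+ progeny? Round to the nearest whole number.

A map distance of 9 m.u. corresponds to a recombination frequency of 0.090.
The F1 is py+ br+ / py br, so py br+ is a recombinant gamete class with expected frequency r/2 = 0.090/2 = 0.0450.
Expected number = 0.0450 × 830 = 37.35 ≈ 37.

37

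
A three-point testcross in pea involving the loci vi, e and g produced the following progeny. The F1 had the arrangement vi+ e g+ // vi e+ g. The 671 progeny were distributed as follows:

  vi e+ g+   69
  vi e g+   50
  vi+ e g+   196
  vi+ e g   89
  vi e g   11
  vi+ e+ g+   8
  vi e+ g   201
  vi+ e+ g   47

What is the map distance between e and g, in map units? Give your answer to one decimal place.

The two rarest classes, vi+ e+ g+ and vi e g, are the double crossovers. Comparing them with the parentals, only the e allele has switched, so e is the middle locus and the order is vi – e – g.
Crossovers in the e–g interval produce the single-crossover classes vi+ e g and vi e+ g+ (89 + 69 = 158) plus the double crossovers (19).
RF(e–g) = (158 + 19) / 671 = 177/671 = 0.2638 → 26.4 map units.

26.4 map units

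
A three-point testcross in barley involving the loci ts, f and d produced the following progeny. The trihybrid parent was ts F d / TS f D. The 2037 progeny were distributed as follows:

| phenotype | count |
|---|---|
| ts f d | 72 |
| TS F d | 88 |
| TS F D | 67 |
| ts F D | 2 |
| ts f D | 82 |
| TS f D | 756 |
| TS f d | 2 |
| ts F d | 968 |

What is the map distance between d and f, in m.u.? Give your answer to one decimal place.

7.0 m.u.

The two rarest classes, ts F D and TS f d, are the double crossovers. Comparing them with the parentals, only the d allele has switched, so d is the middle locus and the order is ts – d – f.
Crossovers in the d–f interval produce the single-crossover classes ts f d and TS F D (72 + 67 = 139) plus the double crossovers (4).
RF(d–f) = (139 + 4) / 2037 = 143/2037 = 0.0702 → 7.0 m.u.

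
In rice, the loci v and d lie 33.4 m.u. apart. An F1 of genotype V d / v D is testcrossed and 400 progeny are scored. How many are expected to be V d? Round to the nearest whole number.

A map distance of 33.4 m.u. corresponds to a recombination frequency of 0.334.
The F1 is V d / v D, so V d is a parental gamete class with expected frequency (1 − r)/2 = 0.666/2 = 0.3330.
Expected number = 0.3330 × 400 = 133.20 ≈ 133.

133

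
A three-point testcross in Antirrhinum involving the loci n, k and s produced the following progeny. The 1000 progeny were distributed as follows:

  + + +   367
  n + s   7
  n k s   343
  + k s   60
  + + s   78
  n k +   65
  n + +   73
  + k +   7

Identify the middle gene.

k

The two most frequent reciprocal classes, n k s and + + +, are the parental types, so the F1 was n k s / + + +.
The two rarest classes, n + s and + k +, are the double crossovers. Comparing them with the parentals, only the k allele has switched, so k is the middle locus and the order is n – k – s.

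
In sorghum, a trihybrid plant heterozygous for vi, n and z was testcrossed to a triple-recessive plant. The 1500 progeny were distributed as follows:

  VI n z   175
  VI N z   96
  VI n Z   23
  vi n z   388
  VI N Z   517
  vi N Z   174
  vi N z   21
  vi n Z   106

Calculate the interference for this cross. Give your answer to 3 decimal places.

0.317

The two most frequent reciprocal classes, VI N Z and vi n z, are the parental types, so the F1 was VI N Z / vi n z.
The two rarest classes, VI n Z and vi N z, are the double crossovers. Comparing them with the parentals, only the n allele has switched, so n is the middle locus and the order is z – n – vi.
z–n: (202 + 44)/1500 = 0.1640; n–vi: (349 + 44)/1500 = 0.2620.
Expected DCO frequency = 0.1640 × 0.2620 ≈ 0.04297; observed = 44/1500 ≈ 0.02933.
Coefficient of coincidence = 0.02933/0.04297 ≈ 0.683; interference = 1 − 0.683 = 0.317.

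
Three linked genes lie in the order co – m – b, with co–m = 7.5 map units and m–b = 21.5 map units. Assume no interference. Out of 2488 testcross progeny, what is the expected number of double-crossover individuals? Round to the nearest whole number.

Map distances give recombination frequencies of 0.075 and 0.215 for the two intervals.
With no interference, expected double-crossover frequency = 0.075 × 0.215 = 0.01613.
Expected number = 0.01613 × 2488 = 40.12 ≈ 40.

40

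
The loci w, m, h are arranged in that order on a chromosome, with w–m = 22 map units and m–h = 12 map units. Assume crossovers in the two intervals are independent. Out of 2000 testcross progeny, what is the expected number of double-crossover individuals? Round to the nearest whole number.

53

Map distances give recombination frequencies of 0.220 and 0.120 for the two intervals.
With no interference, expected double-crossover frequency = 0.220 × 0.120 = 0.02640.
Expected number = 0.02640 × 2000 = 52.80 ≈ 53.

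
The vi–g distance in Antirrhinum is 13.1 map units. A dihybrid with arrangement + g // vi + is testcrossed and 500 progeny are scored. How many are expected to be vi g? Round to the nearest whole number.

A map distance of 13.1 map units corresponds to a recombination frequency of 0.131.
The F1 is + g / vi +, so vi g is a recombinant gamete class with expected frequency r/2 = 0.131/2 = 0.0655.
Expected number = 0.0655 × 500 = 32.75 ≈ 33.

33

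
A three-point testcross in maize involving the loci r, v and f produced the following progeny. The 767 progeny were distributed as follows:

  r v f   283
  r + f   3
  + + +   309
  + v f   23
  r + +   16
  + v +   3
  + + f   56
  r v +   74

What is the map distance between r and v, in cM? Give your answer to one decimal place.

5.9 cM

The two most frequent reciprocal classes, r v f and + + +, are the parental types, so the F1 was r v f / + + +.
The two rarest classes, r + f and + v +, are the double crossovers. Comparing them with the parentals, only the v allele has switched, so v is the middle locus and the order is r – v – f.
Crossovers in the r–v interval produce the single-crossover classes + v f and r + + (23 + 16 = 39) plus the double crossovers (6).
RF(r–v) = (39 + 6) / 767 = 45/767 = 0.0587 → 5.9 cM.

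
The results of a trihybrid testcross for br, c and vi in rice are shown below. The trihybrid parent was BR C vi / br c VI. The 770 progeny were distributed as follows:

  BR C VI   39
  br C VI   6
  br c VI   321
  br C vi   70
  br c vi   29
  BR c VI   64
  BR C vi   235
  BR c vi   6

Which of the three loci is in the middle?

The two rarest classes, BR c vi and br C VI, are the double crossovers. Comparing them with the parentals, only the c allele has switched, so c is the middle locus and the order is vi – c – br.

c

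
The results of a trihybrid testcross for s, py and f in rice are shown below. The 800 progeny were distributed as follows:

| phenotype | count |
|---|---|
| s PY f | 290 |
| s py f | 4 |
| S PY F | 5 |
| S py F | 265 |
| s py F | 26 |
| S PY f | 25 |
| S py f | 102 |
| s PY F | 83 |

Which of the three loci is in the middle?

py

The two most frequent reciprocal classes, s PY f and S py F, are the parental types, so the F1 was s PY f / S py F.
The two rarest classes, s py f and S PY F, are the double crossovers. Comparing them with the parentals, only the py allele has switched, so py is the middle locus and the order is s – py – f.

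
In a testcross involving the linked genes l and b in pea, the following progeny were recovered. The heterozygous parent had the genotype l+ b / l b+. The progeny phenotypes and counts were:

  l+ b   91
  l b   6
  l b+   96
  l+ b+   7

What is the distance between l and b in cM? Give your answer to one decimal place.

6.5 cM

The recombinant classes are l+ b+ and l b: 7 + 6 = 13.
Recombination frequency = 13/200 = 0.0650 ≈ 6.5%, i.e. 6.5 cM.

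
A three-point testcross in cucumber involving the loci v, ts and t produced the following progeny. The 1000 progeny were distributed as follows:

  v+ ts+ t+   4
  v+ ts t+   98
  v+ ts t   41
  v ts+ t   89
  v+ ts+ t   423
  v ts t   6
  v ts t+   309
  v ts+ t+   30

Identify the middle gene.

The two most frequent reciprocal classes, v+ ts+ t and v ts t+, are the parental types, so the F1 was v+ ts+ t / v ts t+.
The two rarest classes, v+ ts+ t+ and v ts t, are the double crossovers. Comparing them with the parentals, only the t allele has switched, so t is the middle locus and the order is ts – t – v.

t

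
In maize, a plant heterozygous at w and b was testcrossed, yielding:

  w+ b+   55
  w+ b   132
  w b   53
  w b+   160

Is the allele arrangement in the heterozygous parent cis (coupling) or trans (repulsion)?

The two most frequent classes are w+ b (132) and w b+ (160); these are the parental (non-recombinant) types.
So the F1 carried w+ b on one chromosome and w b+ on the other — the recessive alleles are on opposite chromosomes (trans / repulsion).

trans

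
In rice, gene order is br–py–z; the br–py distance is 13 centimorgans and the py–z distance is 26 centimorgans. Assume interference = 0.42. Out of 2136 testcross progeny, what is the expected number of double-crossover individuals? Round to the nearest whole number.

Map distances give recombination frequencies of 0.130 and 0.260 for the two intervals.
With interference 0.42 (so coincidence = 0.58), expected double-crossover frequency = 0.130 × 0.260 × 0.58 = 0.01960.
Expected number = 0.01960 × 2136 = 41.87 ≈ 42.

42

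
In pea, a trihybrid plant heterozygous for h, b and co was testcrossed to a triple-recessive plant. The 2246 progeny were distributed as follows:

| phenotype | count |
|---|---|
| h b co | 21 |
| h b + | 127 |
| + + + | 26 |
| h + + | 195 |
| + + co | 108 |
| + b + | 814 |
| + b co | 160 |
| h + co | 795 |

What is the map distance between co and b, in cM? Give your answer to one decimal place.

17.9 cM

The two most frequent reciprocal classes, + b + and h + co, are the parental types, so the F1 was + b + / h + co.
The two rarest classes, + + + and h b co, are the double crossovers. Comparing them with the parentals, only the b allele has switched, so b is the middle locus and the order is co – b – h.
Crossovers in the co–b interval produce the single-crossover classes + b co and h + + (160 + 195 = 355) plus the double crossovers (47).
RF(co–b) = (355 + 47) / 2246 = 402/2246 = 0.1790 → 17.9 cM.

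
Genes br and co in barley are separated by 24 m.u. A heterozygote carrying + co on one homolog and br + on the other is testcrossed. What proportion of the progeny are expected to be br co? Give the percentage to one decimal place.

12.0%

A map distance of 24 m.u. corresponds to a recombination frequency of 0.240.
The F1 is + co / br +, so br co is a recombinant gamete class with expected frequency r/2 = 0.240/2 = 0.1200.
That is 0.1200 = 12.0% of the progeny.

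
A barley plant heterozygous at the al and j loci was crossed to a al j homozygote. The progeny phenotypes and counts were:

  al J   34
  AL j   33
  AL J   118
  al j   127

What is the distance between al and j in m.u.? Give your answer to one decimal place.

21.5 m.u.

The two most frequent classes, AL J (118) and al j (127), are the parental types, so the F1 was AL J / al j.
The recombinant classes are AL j and al J: 33 + 34 = 67.
Recombination frequency = 67/312 = 0.2147 ≈ 21.5%, i.e. 21.5 m.u.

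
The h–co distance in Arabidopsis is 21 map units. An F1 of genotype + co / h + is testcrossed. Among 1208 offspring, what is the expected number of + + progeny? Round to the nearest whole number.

127

A map distance of 21 map units corresponds to a recombination frequency of 0.210.
The F1 is + co / h +, so + + is a recombinant gamete class with expected frequency r/2 = 0.210/2 = 0.1050.
Expected number = 0.1050 × 1208 = 126.84 ≈ 127.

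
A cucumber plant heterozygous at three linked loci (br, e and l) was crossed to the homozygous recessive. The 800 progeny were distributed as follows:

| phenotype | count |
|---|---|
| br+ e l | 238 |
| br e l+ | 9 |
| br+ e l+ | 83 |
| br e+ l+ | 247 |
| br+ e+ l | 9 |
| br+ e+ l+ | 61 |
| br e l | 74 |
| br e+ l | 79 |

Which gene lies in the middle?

e

The two most frequent reciprocal classes, br e+ l+ and br+ e l, are the parental types, so the F1 was br e+ l+ / br+ e l.
The two rarest classes, br e l+ and br+ e+ l, are the double crossovers. Comparing them with the parentals, only the e allele has switched, so e is the middle locus and the order is l – e – br.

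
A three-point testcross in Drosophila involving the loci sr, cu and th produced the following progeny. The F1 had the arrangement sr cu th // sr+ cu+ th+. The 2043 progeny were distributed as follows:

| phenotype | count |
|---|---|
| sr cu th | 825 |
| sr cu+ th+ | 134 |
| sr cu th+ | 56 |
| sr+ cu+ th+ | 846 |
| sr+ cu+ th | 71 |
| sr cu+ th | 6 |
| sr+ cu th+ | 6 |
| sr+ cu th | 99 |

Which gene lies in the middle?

cu

The two rarest classes, sr cu+ th and sr+ cu th+, are the double crossovers. Comparing them with the parentals, only the cu allele has switched, so cu is the middle locus and the order is th – cu – sr.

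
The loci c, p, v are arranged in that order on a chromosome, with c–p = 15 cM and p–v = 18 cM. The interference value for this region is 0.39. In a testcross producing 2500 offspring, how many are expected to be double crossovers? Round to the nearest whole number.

Map distances give recombination frequencies of 0.150 and 0.180 for the two intervals.
With interference 0.39 (so coincidence = 0.61), expected double-crossover frequency = 0.150 × 0.180 × 0.61 = 0.01647.
Expected number = 0.01647 × 2500 = 41.17 ≈ 41.

41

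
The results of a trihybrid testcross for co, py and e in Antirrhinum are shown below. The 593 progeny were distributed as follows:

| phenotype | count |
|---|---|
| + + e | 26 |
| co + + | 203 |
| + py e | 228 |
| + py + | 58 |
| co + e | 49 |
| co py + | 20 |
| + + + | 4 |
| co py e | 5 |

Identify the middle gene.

co

The two most frequent reciprocal classes, + py e and co + +, are the parental types, so the F1 was + py e / co + +.
The two rarest classes, co py e and + + +, are the double crossovers. Comparing them with the parentals, only the co allele has switched, so co is the middle locus and the order is py – co – e.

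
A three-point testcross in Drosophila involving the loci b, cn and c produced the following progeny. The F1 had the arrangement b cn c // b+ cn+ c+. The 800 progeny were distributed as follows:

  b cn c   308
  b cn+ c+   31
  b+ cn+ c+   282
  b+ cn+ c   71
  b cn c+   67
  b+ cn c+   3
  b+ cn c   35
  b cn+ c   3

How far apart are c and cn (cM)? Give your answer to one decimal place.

The two rarest classes, b cn+ c and b+ cn c+, are the double crossovers. Comparing them with the parentals, only the cn allele has switched, so cn is the middle locus and the order is b – cn – c.
Crossovers in the cn–c interval produce the single-crossover classes b cn c+ and b+ cn+ c (67 + 71 = 138) plus the double crossovers (6).
RF(cn–c) = (138 + 6) / 800 = 144/800 = 0.1800 → 18.0 cM.

18.0 cM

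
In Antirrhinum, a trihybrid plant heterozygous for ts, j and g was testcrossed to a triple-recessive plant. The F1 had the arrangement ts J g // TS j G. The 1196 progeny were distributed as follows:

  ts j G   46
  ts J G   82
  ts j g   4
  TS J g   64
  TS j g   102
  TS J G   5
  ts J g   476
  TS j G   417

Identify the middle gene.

The two rarest classes, ts j g and TS J G, are the double crossovers. Comparing them with the parentals, only the j allele has switched, so j is the middle locus and the order is ts – j – g.

j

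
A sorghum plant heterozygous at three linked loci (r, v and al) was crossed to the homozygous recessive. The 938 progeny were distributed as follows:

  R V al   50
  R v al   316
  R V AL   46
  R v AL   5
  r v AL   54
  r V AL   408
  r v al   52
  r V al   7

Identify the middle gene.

al

The two most frequent reciprocal classes, R v al and r V AL, are the parental types, so the F1 was R v al / r V AL.
The two rarest classes, R v AL and r V al, are the double crossovers. Comparing them with the parentals, only the al allele has switched, so al is the middle locus and the order is v – al – r.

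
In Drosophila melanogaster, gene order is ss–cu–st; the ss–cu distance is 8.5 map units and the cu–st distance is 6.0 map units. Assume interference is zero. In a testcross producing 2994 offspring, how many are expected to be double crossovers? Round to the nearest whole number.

Map distances give recombination frequencies of 0.085 and 0.060 for the two intervals.
With no interference, expected double-crossover frequency = 0.085 × 0.060 = 0.00510.
Expected number = 0.00510 × 2994 = 15.27 ≈ 15.

15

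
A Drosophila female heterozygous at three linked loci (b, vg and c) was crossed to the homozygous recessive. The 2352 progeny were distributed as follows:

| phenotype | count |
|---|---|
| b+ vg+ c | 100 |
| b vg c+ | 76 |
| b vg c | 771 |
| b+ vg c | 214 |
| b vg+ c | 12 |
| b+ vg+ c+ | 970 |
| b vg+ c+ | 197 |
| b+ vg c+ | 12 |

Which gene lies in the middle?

The two most frequent reciprocal classes, b vg c and b+ vg+ c+, are the parental types, so the F1 was b vg c / b+ vg+ c+.
The two rarest classes, b vg+ c and b+ vg c+, are the double crossovers. Comparing them with the parentals, only the vg allele has switched, so vg is the middle locus and the order is b – vg – c.

vg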